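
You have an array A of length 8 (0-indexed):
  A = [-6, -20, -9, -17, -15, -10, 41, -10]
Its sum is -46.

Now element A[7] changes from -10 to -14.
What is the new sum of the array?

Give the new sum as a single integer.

Old value at index 7: -10
New value at index 7: -14
Delta = -14 - -10 = -4
New sum = old_sum + delta = -46 + (-4) = -50

Answer: -50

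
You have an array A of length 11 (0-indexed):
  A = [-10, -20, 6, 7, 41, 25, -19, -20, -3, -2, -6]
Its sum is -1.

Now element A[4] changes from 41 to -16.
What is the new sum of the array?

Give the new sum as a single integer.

Old value at index 4: 41
New value at index 4: -16
Delta = -16 - 41 = -57
New sum = old_sum + delta = -1 + (-57) = -58

Answer: -58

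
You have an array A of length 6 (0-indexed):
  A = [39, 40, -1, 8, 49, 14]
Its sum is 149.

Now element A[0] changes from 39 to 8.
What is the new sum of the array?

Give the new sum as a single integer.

Old value at index 0: 39
New value at index 0: 8
Delta = 8 - 39 = -31
New sum = old_sum + delta = 149 + (-31) = 118

Answer: 118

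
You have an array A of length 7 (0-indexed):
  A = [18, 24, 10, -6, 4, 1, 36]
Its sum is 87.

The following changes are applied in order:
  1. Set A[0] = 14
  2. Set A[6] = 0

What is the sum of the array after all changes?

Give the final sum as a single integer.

Answer: 47

Derivation:
Initial sum: 87
Change 1: A[0] 18 -> 14, delta = -4, sum = 83
Change 2: A[6] 36 -> 0, delta = -36, sum = 47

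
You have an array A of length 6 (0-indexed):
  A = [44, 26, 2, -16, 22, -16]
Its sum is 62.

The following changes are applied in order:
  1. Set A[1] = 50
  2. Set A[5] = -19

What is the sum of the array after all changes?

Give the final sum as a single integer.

Initial sum: 62
Change 1: A[1] 26 -> 50, delta = 24, sum = 86
Change 2: A[5] -16 -> -19, delta = -3, sum = 83

Answer: 83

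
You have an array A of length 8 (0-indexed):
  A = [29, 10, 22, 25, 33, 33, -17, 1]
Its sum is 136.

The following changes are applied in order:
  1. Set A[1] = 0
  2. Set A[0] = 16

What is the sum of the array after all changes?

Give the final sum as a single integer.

Initial sum: 136
Change 1: A[1] 10 -> 0, delta = -10, sum = 126
Change 2: A[0] 29 -> 16, delta = -13, sum = 113

Answer: 113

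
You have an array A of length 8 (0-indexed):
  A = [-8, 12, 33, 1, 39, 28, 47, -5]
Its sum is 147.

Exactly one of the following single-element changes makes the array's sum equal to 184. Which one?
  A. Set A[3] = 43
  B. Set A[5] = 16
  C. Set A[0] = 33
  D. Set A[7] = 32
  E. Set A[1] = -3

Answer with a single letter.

Option A: A[3] 1->43, delta=42, new_sum=147+(42)=189
Option B: A[5] 28->16, delta=-12, new_sum=147+(-12)=135
Option C: A[0] -8->33, delta=41, new_sum=147+(41)=188
Option D: A[7] -5->32, delta=37, new_sum=147+(37)=184 <-- matches target
Option E: A[1] 12->-3, delta=-15, new_sum=147+(-15)=132

Answer: D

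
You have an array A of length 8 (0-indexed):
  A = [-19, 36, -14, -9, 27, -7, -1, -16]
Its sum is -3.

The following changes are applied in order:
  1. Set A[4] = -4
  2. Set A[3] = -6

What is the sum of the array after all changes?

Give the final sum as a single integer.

Initial sum: -3
Change 1: A[4] 27 -> -4, delta = -31, sum = -34
Change 2: A[3] -9 -> -6, delta = 3, sum = -31

Answer: -31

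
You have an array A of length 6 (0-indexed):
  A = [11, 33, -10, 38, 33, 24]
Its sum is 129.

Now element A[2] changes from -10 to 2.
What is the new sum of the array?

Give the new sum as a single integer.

Old value at index 2: -10
New value at index 2: 2
Delta = 2 - -10 = 12
New sum = old_sum + delta = 129 + (12) = 141

Answer: 141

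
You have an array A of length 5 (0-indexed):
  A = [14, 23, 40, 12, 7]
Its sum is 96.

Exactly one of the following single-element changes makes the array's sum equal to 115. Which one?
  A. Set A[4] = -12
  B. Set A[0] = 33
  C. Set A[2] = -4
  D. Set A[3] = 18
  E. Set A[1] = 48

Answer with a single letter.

Option A: A[4] 7->-12, delta=-19, new_sum=96+(-19)=77
Option B: A[0] 14->33, delta=19, new_sum=96+(19)=115 <-- matches target
Option C: A[2] 40->-4, delta=-44, new_sum=96+(-44)=52
Option D: A[3] 12->18, delta=6, new_sum=96+(6)=102
Option E: A[1] 23->48, delta=25, new_sum=96+(25)=121

Answer: B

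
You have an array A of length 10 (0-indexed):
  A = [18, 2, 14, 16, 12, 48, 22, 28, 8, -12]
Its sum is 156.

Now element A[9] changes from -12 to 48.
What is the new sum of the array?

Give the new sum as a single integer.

Answer: 216

Derivation:
Old value at index 9: -12
New value at index 9: 48
Delta = 48 - -12 = 60
New sum = old_sum + delta = 156 + (60) = 216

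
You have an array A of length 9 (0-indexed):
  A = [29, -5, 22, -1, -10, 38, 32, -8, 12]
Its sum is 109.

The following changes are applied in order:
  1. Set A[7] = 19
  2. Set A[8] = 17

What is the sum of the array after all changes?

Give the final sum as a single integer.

Answer: 141

Derivation:
Initial sum: 109
Change 1: A[7] -8 -> 19, delta = 27, sum = 136
Change 2: A[8] 12 -> 17, delta = 5, sum = 141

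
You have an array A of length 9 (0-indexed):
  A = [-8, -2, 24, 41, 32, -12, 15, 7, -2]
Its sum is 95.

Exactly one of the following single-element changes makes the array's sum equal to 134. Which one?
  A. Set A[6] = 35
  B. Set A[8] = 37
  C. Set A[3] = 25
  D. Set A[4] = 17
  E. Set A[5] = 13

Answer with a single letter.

Option A: A[6] 15->35, delta=20, new_sum=95+(20)=115
Option B: A[8] -2->37, delta=39, new_sum=95+(39)=134 <-- matches target
Option C: A[3] 41->25, delta=-16, new_sum=95+(-16)=79
Option D: A[4] 32->17, delta=-15, new_sum=95+(-15)=80
Option E: A[5] -12->13, delta=25, new_sum=95+(25)=120

Answer: B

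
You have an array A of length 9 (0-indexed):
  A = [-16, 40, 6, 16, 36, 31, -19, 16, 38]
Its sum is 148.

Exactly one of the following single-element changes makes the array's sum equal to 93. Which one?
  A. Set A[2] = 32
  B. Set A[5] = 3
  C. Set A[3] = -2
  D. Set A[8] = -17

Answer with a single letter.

Answer: D

Derivation:
Option A: A[2] 6->32, delta=26, new_sum=148+(26)=174
Option B: A[5] 31->3, delta=-28, new_sum=148+(-28)=120
Option C: A[3] 16->-2, delta=-18, new_sum=148+(-18)=130
Option D: A[8] 38->-17, delta=-55, new_sum=148+(-55)=93 <-- matches target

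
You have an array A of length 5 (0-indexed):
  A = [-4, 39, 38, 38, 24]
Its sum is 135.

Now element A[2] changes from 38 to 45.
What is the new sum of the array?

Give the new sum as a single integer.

Old value at index 2: 38
New value at index 2: 45
Delta = 45 - 38 = 7
New sum = old_sum + delta = 135 + (7) = 142

Answer: 142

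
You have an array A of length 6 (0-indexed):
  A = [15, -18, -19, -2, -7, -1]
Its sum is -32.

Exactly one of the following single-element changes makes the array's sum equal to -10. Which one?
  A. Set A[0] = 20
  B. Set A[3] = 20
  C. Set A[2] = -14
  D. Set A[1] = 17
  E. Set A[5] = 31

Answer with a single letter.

Answer: B

Derivation:
Option A: A[0] 15->20, delta=5, new_sum=-32+(5)=-27
Option B: A[3] -2->20, delta=22, new_sum=-32+(22)=-10 <-- matches target
Option C: A[2] -19->-14, delta=5, new_sum=-32+(5)=-27
Option D: A[1] -18->17, delta=35, new_sum=-32+(35)=3
Option E: A[5] -1->31, delta=32, new_sum=-32+(32)=0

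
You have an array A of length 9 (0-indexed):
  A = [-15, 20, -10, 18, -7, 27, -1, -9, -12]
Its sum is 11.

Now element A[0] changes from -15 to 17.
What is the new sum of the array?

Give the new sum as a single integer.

Answer: 43

Derivation:
Old value at index 0: -15
New value at index 0: 17
Delta = 17 - -15 = 32
New sum = old_sum + delta = 11 + (32) = 43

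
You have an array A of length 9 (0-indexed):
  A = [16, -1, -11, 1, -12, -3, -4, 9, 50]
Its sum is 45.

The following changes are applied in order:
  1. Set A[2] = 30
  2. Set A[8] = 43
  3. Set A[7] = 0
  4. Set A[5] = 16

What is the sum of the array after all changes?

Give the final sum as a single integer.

Initial sum: 45
Change 1: A[2] -11 -> 30, delta = 41, sum = 86
Change 2: A[8] 50 -> 43, delta = -7, sum = 79
Change 3: A[7] 9 -> 0, delta = -9, sum = 70
Change 4: A[5] -3 -> 16, delta = 19, sum = 89

Answer: 89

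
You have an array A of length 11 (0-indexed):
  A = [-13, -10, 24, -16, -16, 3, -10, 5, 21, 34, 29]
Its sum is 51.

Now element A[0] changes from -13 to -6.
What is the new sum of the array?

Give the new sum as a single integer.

Old value at index 0: -13
New value at index 0: -6
Delta = -6 - -13 = 7
New sum = old_sum + delta = 51 + (7) = 58

Answer: 58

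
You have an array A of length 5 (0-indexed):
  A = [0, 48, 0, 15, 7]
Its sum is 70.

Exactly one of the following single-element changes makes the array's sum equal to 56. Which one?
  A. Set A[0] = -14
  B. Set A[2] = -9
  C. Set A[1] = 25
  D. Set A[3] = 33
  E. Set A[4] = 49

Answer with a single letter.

Option A: A[0] 0->-14, delta=-14, new_sum=70+(-14)=56 <-- matches target
Option B: A[2] 0->-9, delta=-9, new_sum=70+(-9)=61
Option C: A[1] 48->25, delta=-23, new_sum=70+(-23)=47
Option D: A[3] 15->33, delta=18, new_sum=70+(18)=88
Option E: A[4] 7->49, delta=42, new_sum=70+(42)=112

Answer: A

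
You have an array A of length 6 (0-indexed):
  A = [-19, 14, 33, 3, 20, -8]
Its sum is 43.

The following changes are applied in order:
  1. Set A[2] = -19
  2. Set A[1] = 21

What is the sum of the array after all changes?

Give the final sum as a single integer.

Answer: -2

Derivation:
Initial sum: 43
Change 1: A[2] 33 -> -19, delta = -52, sum = -9
Change 2: A[1] 14 -> 21, delta = 7, sum = -2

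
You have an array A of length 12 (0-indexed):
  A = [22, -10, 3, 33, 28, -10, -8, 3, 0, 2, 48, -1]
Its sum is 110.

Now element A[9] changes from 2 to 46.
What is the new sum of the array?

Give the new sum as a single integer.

Answer: 154

Derivation:
Old value at index 9: 2
New value at index 9: 46
Delta = 46 - 2 = 44
New sum = old_sum + delta = 110 + (44) = 154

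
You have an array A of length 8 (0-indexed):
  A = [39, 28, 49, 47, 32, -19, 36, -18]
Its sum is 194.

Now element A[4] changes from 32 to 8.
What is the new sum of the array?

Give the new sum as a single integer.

Old value at index 4: 32
New value at index 4: 8
Delta = 8 - 32 = -24
New sum = old_sum + delta = 194 + (-24) = 170

Answer: 170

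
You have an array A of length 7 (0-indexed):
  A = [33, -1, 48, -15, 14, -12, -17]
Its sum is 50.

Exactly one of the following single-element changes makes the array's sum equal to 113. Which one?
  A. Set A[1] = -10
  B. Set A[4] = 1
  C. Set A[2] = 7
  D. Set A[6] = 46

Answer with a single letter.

Option A: A[1] -1->-10, delta=-9, new_sum=50+(-9)=41
Option B: A[4] 14->1, delta=-13, new_sum=50+(-13)=37
Option C: A[2] 48->7, delta=-41, new_sum=50+(-41)=9
Option D: A[6] -17->46, delta=63, new_sum=50+(63)=113 <-- matches target

Answer: D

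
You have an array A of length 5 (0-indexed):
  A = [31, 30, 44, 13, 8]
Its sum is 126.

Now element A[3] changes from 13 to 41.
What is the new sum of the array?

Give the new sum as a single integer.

Old value at index 3: 13
New value at index 3: 41
Delta = 41 - 13 = 28
New sum = old_sum + delta = 126 + (28) = 154

Answer: 154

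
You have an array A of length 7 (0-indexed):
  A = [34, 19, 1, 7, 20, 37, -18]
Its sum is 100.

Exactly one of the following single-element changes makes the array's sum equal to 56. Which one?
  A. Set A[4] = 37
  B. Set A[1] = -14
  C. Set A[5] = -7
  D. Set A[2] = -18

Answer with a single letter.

Answer: C

Derivation:
Option A: A[4] 20->37, delta=17, new_sum=100+(17)=117
Option B: A[1] 19->-14, delta=-33, new_sum=100+(-33)=67
Option C: A[5] 37->-7, delta=-44, new_sum=100+(-44)=56 <-- matches target
Option D: A[2] 1->-18, delta=-19, new_sum=100+(-19)=81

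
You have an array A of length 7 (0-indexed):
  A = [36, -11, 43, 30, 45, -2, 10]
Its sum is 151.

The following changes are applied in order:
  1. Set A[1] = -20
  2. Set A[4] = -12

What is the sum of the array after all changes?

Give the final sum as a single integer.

Initial sum: 151
Change 1: A[1] -11 -> -20, delta = -9, sum = 142
Change 2: A[4] 45 -> -12, delta = -57, sum = 85

Answer: 85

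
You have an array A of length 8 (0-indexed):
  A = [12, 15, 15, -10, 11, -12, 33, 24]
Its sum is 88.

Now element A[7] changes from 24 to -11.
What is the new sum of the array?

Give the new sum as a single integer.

Answer: 53

Derivation:
Old value at index 7: 24
New value at index 7: -11
Delta = -11 - 24 = -35
New sum = old_sum + delta = 88 + (-35) = 53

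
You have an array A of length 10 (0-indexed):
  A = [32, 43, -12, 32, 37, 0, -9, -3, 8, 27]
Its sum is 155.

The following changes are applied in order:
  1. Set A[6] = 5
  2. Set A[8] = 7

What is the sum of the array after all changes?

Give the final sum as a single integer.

Initial sum: 155
Change 1: A[6] -9 -> 5, delta = 14, sum = 169
Change 2: A[8] 8 -> 7, delta = -1, sum = 168

Answer: 168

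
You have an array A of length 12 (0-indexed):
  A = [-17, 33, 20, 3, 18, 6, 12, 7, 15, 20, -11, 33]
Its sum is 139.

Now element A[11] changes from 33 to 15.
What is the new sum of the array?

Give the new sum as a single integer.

Old value at index 11: 33
New value at index 11: 15
Delta = 15 - 33 = -18
New sum = old_sum + delta = 139 + (-18) = 121

Answer: 121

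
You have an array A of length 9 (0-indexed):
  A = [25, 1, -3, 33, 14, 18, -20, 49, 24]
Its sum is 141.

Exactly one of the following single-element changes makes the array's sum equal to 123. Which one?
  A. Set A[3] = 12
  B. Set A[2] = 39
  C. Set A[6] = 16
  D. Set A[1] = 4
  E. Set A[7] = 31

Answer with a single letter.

Answer: E

Derivation:
Option A: A[3] 33->12, delta=-21, new_sum=141+(-21)=120
Option B: A[2] -3->39, delta=42, new_sum=141+(42)=183
Option C: A[6] -20->16, delta=36, new_sum=141+(36)=177
Option D: A[1] 1->4, delta=3, new_sum=141+(3)=144
Option E: A[7] 49->31, delta=-18, new_sum=141+(-18)=123 <-- matches target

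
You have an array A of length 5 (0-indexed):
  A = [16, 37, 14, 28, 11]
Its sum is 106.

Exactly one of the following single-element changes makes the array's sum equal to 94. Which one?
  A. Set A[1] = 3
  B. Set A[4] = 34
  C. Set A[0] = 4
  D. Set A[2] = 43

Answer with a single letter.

Answer: C

Derivation:
Option A: A[1] 37->3, delta=-34, new_sum=106+(-34)=72
Option B: A[4] 11->34, delta=23, new_sum=106+(23)=129
Option C: A[0] 16->4, delta=-12, new_sum=106+(-12)=94 <-- matches target
Option D: A[2] 14->43, delta=29, new_sum=106+(29)=135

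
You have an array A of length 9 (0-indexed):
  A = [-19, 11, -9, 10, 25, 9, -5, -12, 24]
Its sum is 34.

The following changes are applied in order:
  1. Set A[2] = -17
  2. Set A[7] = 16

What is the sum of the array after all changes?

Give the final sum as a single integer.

Initial sum: 34
Change 1: A[2] -9 -> -17, delta = -8, sum = 26
Change 2: A[7] -12 -> 16, delta = 28, sum = 54

Answer: 54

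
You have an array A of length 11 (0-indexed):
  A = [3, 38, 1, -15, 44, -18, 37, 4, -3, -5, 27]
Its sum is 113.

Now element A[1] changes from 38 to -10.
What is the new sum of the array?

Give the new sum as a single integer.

Old value at index 1: 38
New value at index 1: -10
Delta = -10 - 38 = -48
New sum = old_sum + delta = 113 + (-48) = 65

Answer: 65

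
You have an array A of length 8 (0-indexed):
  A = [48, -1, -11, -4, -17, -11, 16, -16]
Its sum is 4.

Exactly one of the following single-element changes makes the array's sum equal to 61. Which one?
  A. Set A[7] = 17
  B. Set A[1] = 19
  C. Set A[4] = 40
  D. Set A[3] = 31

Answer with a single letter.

Option A: A[7] -16->17, delta=33, new_sum=4+(33)=37
Option B: A[1] -1->19, delta=20, new_sum=4+(20)=24
Option C: A[4] -17->40, delta=57, new_sum=4+(57)=61 <-- matches target
Option D: A[3] -4->31, delta=35, new_sum=4+(35)=39

Answer: C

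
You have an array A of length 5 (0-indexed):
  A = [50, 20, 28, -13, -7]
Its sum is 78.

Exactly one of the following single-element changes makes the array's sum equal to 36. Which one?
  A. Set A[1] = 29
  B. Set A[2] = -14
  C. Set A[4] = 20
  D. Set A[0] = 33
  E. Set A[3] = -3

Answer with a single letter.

Answer: B

Derivation:
Option A: A[1] 20->29, delta=9, new_sum=78+(9)=87
Option B: A[2] 28->-14, delta=-42, new_sum=78+(-42)=36 <-- matches target
Option C: A[4] -7->20, delta=27, new_sum=78+(27)=105
Option D: A[0] 50->33, delta=-17, new_sum=78+(-17)=61
Option E: A[3] -13->-3, delta=10, new_sum=78+(10)=88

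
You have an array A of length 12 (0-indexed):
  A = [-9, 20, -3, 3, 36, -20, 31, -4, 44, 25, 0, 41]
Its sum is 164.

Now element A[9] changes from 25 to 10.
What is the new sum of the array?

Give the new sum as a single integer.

Old value at index 9: 25
New value at index 9: 10
Delta = 10 - 25 = -15
New sum = old_sum + delta = 164 + (-15) = 149

Answer: 149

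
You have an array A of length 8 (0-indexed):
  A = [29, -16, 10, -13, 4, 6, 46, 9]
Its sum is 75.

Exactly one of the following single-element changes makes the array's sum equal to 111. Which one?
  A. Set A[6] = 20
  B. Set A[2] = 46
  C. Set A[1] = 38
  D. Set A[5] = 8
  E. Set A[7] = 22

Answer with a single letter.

Option A: A[6] 46->20, delta=-26, new_sum=75+(-26)=49
Option B: A[2] 10->46, delta=36, new_sum=75+(36)=111 <-- matches target
Option C: A[1] -16->38, delta=54, new_sum=75+(54)=129
Option D: A[5] 6->8, delta=2, new_sum=75+(2)=77
Option E: A[7] 9->22, delta=13, new_sum=75+(13)=88

Answer: B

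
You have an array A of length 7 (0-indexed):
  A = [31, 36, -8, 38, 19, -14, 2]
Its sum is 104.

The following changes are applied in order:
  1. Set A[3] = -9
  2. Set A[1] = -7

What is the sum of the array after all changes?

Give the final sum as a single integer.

Answer: 14

Derivation:
Initial sum: 104
Change 1: A[3] 38 -> -9, delta = -47, sum = 57
Change 2: A[1] 36 -> -7, delta = -43, sum = 14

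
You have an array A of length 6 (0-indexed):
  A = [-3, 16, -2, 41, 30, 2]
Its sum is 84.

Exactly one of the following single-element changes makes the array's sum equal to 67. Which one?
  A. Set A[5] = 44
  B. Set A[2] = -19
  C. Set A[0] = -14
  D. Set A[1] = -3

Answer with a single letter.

Option A: A[5] 2->44, delta=42, new_sum=84+(42)=126
Option B: A[2] -2->-19, delta=-17, new_sum=84+(-17)=67 <-- matches target
Option C: A[0] -3->-14, delta=-11, new_sum=84+(-11)=73
Option D: A[1] 16->-3, delta=-19, new_sum=84+(-19)=65

Answer: B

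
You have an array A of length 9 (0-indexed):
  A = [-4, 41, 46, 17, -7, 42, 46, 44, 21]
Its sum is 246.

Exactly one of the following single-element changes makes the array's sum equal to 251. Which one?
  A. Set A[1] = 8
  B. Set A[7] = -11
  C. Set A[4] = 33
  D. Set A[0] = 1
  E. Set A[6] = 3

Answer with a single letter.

Option A: A[1] 41->8, delta=-33, new_sum=246+(-33)=213
Option B: A[7] 44->-11, delta=-55, new_sum=246+(-55)=191
Option C: A[4] -7->33, delta=40, new_sum=246+(40)=286
Option D: A[0] -4->1, delta=5, new_sum=246+(5)=251 <-- matches target
Option E: A[6] 46->3, delta=-43, new_sum=246+(-43)=203

Answer: D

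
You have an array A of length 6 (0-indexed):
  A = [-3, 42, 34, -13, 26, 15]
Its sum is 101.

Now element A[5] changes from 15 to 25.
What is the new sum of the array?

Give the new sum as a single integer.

Answer: 111

Derivation:
Old value at index 5: 15
New value at index 5: 25
Delta = 25 - 15 = 10
New sum = old_sum + delta = 101 + (10) = 111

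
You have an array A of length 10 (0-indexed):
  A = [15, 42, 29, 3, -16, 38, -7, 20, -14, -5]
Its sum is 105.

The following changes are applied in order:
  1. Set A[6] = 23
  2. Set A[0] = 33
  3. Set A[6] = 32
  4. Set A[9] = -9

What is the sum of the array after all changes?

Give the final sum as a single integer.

Answer: 158

Derivation:
Initial sum: 105
Change 1: A[6] -7 -> 23, delta = 30, sum = 135
Change 2: A[0] 15 -> 33, delta = 18, sum = 153
Change 3: A[6] 23 -> 32, delta = 9, sum = 162
Change 4: A[9] -5 -> -9, delta = -4, sum = 158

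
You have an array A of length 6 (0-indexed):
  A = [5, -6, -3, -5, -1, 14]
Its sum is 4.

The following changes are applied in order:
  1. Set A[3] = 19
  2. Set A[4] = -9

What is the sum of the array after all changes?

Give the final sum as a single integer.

Initial sum: 4
Change 1: A[3] -5 -> 19, delta = 24, sum = 28
Change 2: A[4] -1 -> -9, delta = -8, sum = 20

Answer: 20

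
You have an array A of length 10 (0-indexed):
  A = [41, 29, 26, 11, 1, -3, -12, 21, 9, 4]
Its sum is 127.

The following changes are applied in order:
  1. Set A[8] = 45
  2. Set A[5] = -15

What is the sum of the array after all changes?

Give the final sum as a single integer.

Initial sum: 127
Change 1: A[8] 9 -> 45, delta = 36, sum = 163
Change 2: A[5] -3 -> -15, delta = -12, sum = 151

Answer: 151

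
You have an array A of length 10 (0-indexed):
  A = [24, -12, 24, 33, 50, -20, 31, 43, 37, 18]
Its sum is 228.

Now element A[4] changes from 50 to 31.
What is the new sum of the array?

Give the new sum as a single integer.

Answer: 209

Derivation:
Old value at index 4: 50
New value at index 4: 31
Delta = 31 - 50 = -19
New sum = old_sum + delta = 228 + (-19) = 209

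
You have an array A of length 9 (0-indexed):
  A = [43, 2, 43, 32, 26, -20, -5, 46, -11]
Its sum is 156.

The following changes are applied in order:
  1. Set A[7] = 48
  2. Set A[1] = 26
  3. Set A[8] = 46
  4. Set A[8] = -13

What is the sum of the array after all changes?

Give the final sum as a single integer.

Answer: 180

Derivation:
Initial sum: 156
Change 1: A[7] 46 -> 48, delta = 2, sum = 158
Change 2: A[1] 2 -> 26, delta = 24, sum = 182
Change 3: A[8] -11 -> 46, delta = 57, sum = 239
Change 4: A[8] 46 -> -13, delta = -59, sum = 180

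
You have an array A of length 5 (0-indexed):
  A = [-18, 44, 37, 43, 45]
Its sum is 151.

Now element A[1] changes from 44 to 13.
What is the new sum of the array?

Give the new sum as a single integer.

Answer: 120

Derivation:
Old value at index 1: 44
New value at index 1: 13
Delta = 13 - 44 = -31
New sum = old_sum + delta = 151 + (-31) = 120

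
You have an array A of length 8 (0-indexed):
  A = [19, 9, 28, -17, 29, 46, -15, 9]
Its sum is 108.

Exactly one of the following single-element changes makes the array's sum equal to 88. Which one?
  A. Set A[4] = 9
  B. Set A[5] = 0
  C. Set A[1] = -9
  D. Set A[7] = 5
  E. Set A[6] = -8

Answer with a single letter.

Answer: A

Derivation:
Option A: A[4] 29->9, delta=-20, new_sum=108+(-20)=88 <-- matches target
Option B: A[5] 46->0, delta=-46, new_sum=108+(-46)=62
Option C: A[1] 9->-9, delta=-18, new_sum=108+(-18)=90
Option D: A[7] 9->5, delta=-4, new_sum=108+(-4)=104
Option E: A[6] -15->-8, delta=7, new_sum=108+(7)=115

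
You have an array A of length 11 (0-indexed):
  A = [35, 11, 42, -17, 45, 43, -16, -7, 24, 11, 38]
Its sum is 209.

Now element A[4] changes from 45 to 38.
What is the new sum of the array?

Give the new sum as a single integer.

Answer: 202

Derivation:
Old value at index 4: 45
New value at index 4: 38
Delta = 38 - 45 = -7
New sum = old_sum + delta = 209 + (-7) = 202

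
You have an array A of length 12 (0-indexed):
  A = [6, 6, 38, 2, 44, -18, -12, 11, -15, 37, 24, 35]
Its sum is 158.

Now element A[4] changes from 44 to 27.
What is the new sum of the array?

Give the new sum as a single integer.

Old value at index 4: 44
New value at index 4: 27
Delta = 27 - 44 = -17
New sum = old_sum + delta = 158 + (-17) = 141

Answer: 141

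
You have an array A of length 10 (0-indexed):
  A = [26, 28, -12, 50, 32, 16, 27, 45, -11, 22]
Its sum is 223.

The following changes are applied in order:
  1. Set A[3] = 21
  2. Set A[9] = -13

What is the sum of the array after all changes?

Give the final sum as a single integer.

Answer: 159

Derivation:
Initial sum: 223
Change 1: A[3] 50 -> 21, delta = -29, sum = 194
Change 2: A[9] 22 -> -13, delta = -35, sum = 159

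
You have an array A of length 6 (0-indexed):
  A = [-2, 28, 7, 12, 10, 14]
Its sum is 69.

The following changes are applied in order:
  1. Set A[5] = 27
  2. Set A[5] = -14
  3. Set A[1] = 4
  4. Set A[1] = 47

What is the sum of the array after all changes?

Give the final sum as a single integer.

Initial sum: 69
Change 1: A[5] 14 -> 27, delta = 13, sum = 82
Change 2: A[5] 27 -> -14, delta = -41, sum = 41
Change 3: A[1] 28 -> 4, delta = -24, sum = 17
Change 4: A[1] 4 -> 47, delta = 43, sum = 60

Answer: 60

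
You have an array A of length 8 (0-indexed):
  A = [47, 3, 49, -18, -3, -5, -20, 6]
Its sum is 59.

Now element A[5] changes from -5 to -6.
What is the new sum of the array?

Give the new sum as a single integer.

Old value at index 5: -5
New value at index 5: -6
Delta = -6 - -5 = -1
New sum = old_sum + delta = 59 + (-1) = 58

Answer: 58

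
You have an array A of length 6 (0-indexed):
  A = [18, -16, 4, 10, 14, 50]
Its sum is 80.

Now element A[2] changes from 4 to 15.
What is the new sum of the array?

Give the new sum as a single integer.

Answer: 91

Derivation:
Old value at index 2: 4
New value at index 2: 15
Delta = 15 - 4 = 11
New sum = old_sum + delta = 80 + (11) = 91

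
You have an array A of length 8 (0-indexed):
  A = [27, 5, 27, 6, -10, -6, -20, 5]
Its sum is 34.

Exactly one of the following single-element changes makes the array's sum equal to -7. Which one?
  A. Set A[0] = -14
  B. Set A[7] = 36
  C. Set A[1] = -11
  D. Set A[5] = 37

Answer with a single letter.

Answer: A

Derivation:
Option A: A[0] 27->-14, delta=-41, new_sum=34+(-41)=-7 <-- matches target
Option B: A[7] 5->36, delta=31, new_sum=34+(31)=65
Option C: A[1] 5->-11, delta=-16, new_sum=34+(-16)=18
Option D: A[5] -6->37, delta=43, new_sum=34+(43)=77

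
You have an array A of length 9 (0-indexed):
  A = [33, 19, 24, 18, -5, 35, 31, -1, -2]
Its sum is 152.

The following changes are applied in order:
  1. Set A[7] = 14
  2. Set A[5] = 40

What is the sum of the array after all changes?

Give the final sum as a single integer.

Answer: 172

Derivation:
Initial sum: 152
Change 1: A[7] -1 -> 14, delta = 15, sum = 167
Change 2: A[5] 35 -> 40, delta = 5, sum = 172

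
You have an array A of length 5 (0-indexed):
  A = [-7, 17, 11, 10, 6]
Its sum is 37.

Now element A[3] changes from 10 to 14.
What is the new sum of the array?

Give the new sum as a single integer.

Old value at index 3: 10
New value at index 3: 14
Delta = 14 - 10 = 4
New sum = old_sum + delta = 37 + (4) = 41

Answer: 41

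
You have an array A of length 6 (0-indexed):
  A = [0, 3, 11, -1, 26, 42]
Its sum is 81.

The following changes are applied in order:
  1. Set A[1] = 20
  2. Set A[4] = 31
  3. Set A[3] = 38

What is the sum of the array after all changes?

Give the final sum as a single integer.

Initial sum: 81
Change 1: A[1] 3 -> 20, delta = 17, sum = 98
Change 2: A[4] 26 -> 31, delta = 5, sum = 103
Change 3: A[3] -1 -> 38, delta = 39, sum = 142

Answer: 142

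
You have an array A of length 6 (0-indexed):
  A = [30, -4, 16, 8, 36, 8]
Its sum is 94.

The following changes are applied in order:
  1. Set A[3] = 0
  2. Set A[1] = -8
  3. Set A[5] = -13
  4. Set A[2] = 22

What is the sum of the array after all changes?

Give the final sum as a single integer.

Initial sum: 94
Change 1: A[3] 8 -> 0, delta = -8, sum = 86
Change 2: A[1] -4 -> -8, delta = -4, sum = 82
Change 3: A[5] 8 -> -13, delta = -21, sum = 61
Change 4: A[2] 16 -> 22, delta = 6, sum = 67

Answer: 67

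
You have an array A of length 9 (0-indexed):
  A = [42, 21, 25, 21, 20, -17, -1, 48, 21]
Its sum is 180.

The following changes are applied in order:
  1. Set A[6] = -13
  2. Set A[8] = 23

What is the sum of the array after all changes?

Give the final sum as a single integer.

Answer: 170

Derivation:
Initial sum: 180
Change 1: A[6] -1 -> -13, delta = -12, sum = 168
Change 2: A[8] 21 -> 23, delta = 2, sum = 170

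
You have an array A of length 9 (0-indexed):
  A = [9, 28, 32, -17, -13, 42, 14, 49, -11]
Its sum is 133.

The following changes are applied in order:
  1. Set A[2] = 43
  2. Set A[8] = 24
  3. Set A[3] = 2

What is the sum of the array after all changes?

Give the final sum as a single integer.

Initial sum: 133
Change 1: A[2] 32 -> 43, delta = 11, sum = 144
Change 2: A[8] -11 -> 24, delta = 35, sum = 179
Change 3: A[3] -17 -> 2, delta = 19, sum = 198

Answer: 198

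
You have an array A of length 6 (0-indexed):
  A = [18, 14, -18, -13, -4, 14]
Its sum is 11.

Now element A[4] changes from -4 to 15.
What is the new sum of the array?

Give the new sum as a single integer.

Old value at index 4: -4
New value at index 4: 15
Delta = 15 - -4 = 19
New sum = old_sum + delta = 11 + (19) = 30

Answer: 30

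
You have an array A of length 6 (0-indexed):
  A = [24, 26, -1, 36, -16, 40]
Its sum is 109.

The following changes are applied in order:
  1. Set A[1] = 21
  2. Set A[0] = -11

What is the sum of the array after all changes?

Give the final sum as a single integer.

Initial sum: 109
Change 1: A[1] 26 -> 21, delta = -5, sum = 104
Change 2: A[0] 24 -> -11, delta = -35, sum = 69

Answer: 69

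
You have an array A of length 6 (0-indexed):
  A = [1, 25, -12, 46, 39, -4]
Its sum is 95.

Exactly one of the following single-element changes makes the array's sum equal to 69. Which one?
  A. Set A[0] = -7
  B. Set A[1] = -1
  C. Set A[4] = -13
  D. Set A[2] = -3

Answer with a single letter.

Answer: B

Derivation:
Option A: A[0] 1->-7, delta=-8, new_sum=95+(-8)=87
Option B: A[1] 25->-1, delta=-26, new_sum=95+(-26)=69 <-- matches target
Option C: A[4] 39->-13, delta=-52, new_sum=95+(-52)=43
Option D: A[2] -12->-3, delta=9, new_sum=95+(9)=104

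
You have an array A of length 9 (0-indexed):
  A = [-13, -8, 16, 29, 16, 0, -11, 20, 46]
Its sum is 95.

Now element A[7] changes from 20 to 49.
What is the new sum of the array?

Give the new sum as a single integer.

Answer: 124

Derivation:
Old value at index 7: 20
New value at index 7: 49
Delta = 49 - 20 = 29
New sum = old_sum + delta = 95 + (29) = 124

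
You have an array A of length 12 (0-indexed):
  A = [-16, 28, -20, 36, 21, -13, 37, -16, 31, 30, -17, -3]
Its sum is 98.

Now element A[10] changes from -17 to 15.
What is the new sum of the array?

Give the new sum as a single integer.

Answer: 130

Derivation:
Old value at index 10: -17
New value at index 10: 15
Delta = 15 - -17 = 32
New sum = old_sum + delta = 98 + (32) = 130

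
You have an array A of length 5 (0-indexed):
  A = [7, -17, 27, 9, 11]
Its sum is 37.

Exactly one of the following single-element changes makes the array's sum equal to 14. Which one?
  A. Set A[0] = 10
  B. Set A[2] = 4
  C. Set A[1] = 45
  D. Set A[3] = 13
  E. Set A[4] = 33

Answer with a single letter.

Answer: B

Derivation:
Option A: A[0] 7->10, delta=3, new_sum=37+(3)=40
Option B: A[2] 27->4, delta=-23, new_sum=37+(-23)=14 <-- matches target
Option C: A[1] -17->45, delta=62, new_sum=37+(62)=99
Option D: A[3] 9->13, delta=4, new_sum=37+(4)=41
Option E: A[4] 11->33, delta=22, new_sum=37+(22)=59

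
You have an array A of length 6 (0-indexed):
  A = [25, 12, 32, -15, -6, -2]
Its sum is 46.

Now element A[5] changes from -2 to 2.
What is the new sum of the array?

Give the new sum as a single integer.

Answer: 50

Derivation:
Old value at index 5: -2
New value at index 5: 2
Delta = 2 - -2 = 4
New sum = old_sum + delta = 46 + (4) = 50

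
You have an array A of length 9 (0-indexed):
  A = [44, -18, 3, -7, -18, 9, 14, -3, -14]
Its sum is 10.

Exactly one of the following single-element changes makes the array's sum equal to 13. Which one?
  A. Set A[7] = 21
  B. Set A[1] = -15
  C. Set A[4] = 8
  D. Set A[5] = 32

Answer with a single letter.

Option A: A[7] -3->21, delta=24, new_sum=10+(24)=34
Option B: A[1] -18->-15, delta=3, new_sum=10+(3)=13 <-- matches target
Option C: A[4] -18->8, delta=26, new_sum=10+(26)=36
Option D: A[5] 9->32, delta=23, new_sum=10+(23)=33

Answer: B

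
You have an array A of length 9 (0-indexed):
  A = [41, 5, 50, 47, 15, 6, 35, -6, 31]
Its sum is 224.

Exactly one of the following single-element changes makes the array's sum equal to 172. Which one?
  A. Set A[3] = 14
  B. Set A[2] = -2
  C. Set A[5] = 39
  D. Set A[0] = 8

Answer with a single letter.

Answer: B

Derivation:
Option A: A[3] 47->14, delta=-33, new_sum=224+(-33)=191
Option B: A[2] 50->-2, delta=-52, new_sum=224+(-52)=172 <-- matches target
Option C: A[5] 6->39, delta=33, new_sum=224+(33)=257
Option D: A[0] 41->8, delta=-33, new_sum=224+(-33)=191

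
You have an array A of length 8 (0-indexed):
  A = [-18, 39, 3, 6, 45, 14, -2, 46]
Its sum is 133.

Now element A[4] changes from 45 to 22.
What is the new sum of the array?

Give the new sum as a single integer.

Old value at index 4: 45
New value at index 4: 22
Delta = 22 - 45 = -23
New sum = old_sum + delta = 133 + (-23) = 110

Answer: 110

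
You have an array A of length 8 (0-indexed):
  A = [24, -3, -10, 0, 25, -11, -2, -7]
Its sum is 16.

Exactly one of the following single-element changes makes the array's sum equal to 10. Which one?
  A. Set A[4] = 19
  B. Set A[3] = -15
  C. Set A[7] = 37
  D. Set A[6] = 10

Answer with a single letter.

Option A: A[4] 25->19, delta=-6, new_sum=16+(-6)=10 <-- matches target
Option B: A[3] 0->-15, delta=-15, new_sum=16+(-15)=1
Option C: A[7] -7->37, delta=44, new_sum=16+(44)=60
Option D: A[6] -2->10, delta=12, new_sum=16+(12)=28

Answer: A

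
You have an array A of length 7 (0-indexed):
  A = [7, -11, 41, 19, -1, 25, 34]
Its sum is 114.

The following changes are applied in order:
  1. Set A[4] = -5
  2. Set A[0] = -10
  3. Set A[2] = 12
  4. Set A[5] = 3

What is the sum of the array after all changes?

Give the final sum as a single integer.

Initial sum: 114
Change 1: A[4] -1 -> -5, delta = -4, sum = 110
Change 2: A[0] 7 -> -10, delta = -17, sum = 93
Change 3: A[2] 41 -> 12, delta = -29, sum = 64
Change 4: A[5] 25 -> 3, delta = -22, sum = 42

Answer: 42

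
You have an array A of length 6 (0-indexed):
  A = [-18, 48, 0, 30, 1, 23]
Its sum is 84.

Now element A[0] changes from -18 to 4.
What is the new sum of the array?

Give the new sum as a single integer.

Answer: 106

Derivation:
Old value at index 0: -18
New value at index 0: 4
Delta = 4 - -18 = 22
New sum = old_sum + delta = 84 + (22) = 106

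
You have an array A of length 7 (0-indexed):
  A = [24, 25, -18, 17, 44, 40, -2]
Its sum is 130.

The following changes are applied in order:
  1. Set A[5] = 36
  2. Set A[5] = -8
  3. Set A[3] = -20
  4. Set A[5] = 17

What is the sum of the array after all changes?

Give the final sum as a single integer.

Answer: 70

Derivation:
Initial sum: 130
Change 1: A[5] 40 -> 36, delta = -4, sum = 126
Change 2: A[5] 36 -> -8, delta = -44, sum = 82
Change 3: A[3] 17 -> -20, delta = -37, sum = 45
Change 4: A[5] -8 -> 17, delta = 25, sum = 70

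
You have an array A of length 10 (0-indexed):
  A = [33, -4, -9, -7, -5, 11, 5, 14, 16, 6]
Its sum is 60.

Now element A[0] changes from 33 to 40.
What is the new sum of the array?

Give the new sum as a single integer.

Answer: 67

Derivation:
Old value at index 0: 33
New value at index 0: 40
Delta = 40 - 33 = 7
New sum = old_sum + delta = 60 + (7) = 67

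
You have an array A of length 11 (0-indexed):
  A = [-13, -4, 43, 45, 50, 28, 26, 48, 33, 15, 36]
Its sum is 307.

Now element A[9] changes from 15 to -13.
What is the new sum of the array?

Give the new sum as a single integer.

Old value at index 9: 15
New value at index 9: -13
Delta = -13 - 15 = -28
New sum = old_sum + delta = 307 + (-28) = 279

Answer: 279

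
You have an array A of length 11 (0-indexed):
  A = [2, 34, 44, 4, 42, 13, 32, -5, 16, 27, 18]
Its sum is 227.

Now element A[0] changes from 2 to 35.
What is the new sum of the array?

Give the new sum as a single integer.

Old value at index 0: 2
New value at index 0: 35
Delta = 35 - 2 = 33
New sum = old_sum + delta = 227 + (33) = 260

Answer: 260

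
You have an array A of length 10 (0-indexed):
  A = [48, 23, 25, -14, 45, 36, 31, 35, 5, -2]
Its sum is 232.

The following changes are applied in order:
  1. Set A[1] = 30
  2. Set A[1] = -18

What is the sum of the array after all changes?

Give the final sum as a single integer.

Answer: 191

Derivation:
Initial sum: 232
Change 1: A[1] 23 -> 30, delta = 7, sum = 239
Change 2: A[1] 30 -> -18, delta = -48, sum = 191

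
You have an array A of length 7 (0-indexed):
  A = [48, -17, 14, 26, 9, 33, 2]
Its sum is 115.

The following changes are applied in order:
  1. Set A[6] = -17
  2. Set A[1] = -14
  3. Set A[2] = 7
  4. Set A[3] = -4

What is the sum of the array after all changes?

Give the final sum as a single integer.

Answer: 62

Derivation:
Initial sum: 115
Change 1: A[6] 2 -> -17, delta = -19, sum = 96
Change 2: A[1] -17 -> -14, delta = 3, sum = 99
Change 3: A[2] 14 -> 7, delta = -7, sum = 92
Change 4: A[3] 26 -> -4, delta = -30, sum = 62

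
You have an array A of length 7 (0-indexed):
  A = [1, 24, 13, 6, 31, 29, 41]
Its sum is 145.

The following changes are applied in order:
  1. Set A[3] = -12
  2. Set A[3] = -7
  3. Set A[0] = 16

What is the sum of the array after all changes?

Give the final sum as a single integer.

Initial sum: 145
Change 1: A[3] 6 -> -12, delta = -18, sum = 127
Change 2: A[3] -12 -> -7, delta = 5, sum = 132
Change 3: A[0] 1 -> 16, delta = 15, sum = 147

Answer: 147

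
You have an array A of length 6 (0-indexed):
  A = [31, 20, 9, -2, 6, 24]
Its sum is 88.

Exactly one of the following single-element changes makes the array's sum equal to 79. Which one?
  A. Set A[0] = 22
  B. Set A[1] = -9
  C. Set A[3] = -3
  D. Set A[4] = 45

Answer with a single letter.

Option A: A[0] 31->22, delta=-9, new_sum=88+(-9)=79 <-- matches target
Option B: A[1] 20->-9, delta=-29, new_sum=88+(-29)=59
Option C: A[3] -2->-3, delta=-1, new_sum=88+(-1)=87
Option D: A[4] 6->45, delta=39, new_sum=88+(39)=127

Answer: A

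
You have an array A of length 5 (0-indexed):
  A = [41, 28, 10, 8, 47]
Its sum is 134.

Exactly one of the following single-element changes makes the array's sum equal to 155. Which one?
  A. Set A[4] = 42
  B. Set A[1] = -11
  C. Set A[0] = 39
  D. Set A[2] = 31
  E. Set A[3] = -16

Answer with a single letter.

Answer: D

Derivation:
Option A: A[4] 47->42, delta=-5, new_sum=134+(-5)=129
Option B: A[1] 28->-11, delta=-39, new_sum=134+(-39)=95
Option C: A[0] 41->39, delta=-2, new_sum=134+(-2)=132
Option D: A[2] 10->31, delta=21, new_sum=134+(21)=155 <-- matches target
Option E: A[3] 8->-16, delta=-24, new_sum=134+(-24)=110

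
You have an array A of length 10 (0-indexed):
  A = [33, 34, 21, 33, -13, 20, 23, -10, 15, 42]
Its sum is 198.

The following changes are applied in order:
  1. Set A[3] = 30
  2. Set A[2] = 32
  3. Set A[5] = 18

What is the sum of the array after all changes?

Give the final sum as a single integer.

Answer: 204

Derivation:
Initial sum: 198
Change 1: A[3] 33 -> 30, delta = -3, sum = 195
Change 2: A[2] 21 -> 32, delta = 11, sum = 206
Change 3: A[5] 20 -> 18, delta = -2, sum = 204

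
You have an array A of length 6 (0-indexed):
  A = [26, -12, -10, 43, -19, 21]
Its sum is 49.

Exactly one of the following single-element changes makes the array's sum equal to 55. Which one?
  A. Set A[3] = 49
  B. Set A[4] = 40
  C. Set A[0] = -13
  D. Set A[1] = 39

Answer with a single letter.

Answer: A

Derivation:
Option A: A[3] 43->49, delta=6, new_sum=49+(6)=55 <-- matches target
Option B: A[4] -19->40, delta=59, new_sum=49+(59)=108
Option C: A[0] 26->-13, delta=-39, new_sum=49+(-39)=10
Option D: A[1] -12->39, delta=51, new_sum=49+(51)=100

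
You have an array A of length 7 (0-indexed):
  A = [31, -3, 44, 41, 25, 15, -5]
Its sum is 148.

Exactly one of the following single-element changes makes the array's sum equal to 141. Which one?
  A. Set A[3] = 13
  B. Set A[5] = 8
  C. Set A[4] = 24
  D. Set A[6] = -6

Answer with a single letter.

Answer: B

Derivation:
Option A: A[3] 41->13, delta=-28, new_sum=148+(-28)=120
Option B: A[5] 15->8, delta=-7, new_sum=148+(-7)=141 <-- matches target
Option C: A[4] 25->24, delta=-1, new_sum=148+(-1)=147
Option D: A[6] -5->-6, delta=-1, new_sum=148+(-1)=147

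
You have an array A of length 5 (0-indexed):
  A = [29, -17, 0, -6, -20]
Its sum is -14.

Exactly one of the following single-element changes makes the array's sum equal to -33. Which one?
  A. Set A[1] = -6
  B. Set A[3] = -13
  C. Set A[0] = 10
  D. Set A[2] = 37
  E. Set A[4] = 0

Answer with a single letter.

Option A: A[1] -17->-6, delta=11, new_sum=-14+(11)=-3
Option B: A[3] -6->-13, delta=-7, new_sum=-14+(-7)=-21
Option C: A[0] 29->10, delta=-19, new_sum=-14+(-19)=-33 <-- matches target
Option D: A[2] 0->37, delta=37, new_sum=-14+(37)=23
Option E: A[4] -20->0, delta=20, new_sum=-14+(20)=6

Answer: C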